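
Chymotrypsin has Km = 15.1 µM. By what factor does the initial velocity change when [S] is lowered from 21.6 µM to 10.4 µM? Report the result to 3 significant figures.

Since Vmax cancels, v₂/v₁ = [S]₂(Km+[S]₁) / [S]₁(Km+[S]₂).
= 10.4×(15.1+21.6) / (21.6×(15.1+10.4)) = 381.7/550.8 = 0.693.

0.693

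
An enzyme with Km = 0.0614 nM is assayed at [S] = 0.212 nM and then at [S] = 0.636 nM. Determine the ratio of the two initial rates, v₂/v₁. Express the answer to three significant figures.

1.18

The fractional saturations are [S]/(Km+[S]) = 0.212/0.2734 = 0.7754 and 0.636/0.6974 = 0.9120.
v₂/v₁ is just their ratio: 0.9120/0.7754 = 1.18.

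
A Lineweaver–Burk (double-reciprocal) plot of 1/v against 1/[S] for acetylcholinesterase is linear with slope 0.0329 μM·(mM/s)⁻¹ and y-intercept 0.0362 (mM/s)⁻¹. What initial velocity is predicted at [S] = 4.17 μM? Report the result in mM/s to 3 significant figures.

The y-intercept is 1/Vmax, so Vmax = 1/0.0362 = 27.6 mM/s.
The slope is Km/Vmax, so Km = 0.0329 × 27.6 = 0.909 μM.
Then v = 27.6 × 4.17/(0.909 + 4.17) = 22.7 mM/s.

22.7 mM/s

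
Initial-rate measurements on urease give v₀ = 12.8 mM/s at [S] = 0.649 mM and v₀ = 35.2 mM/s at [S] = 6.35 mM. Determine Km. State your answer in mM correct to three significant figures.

From v = Vmax[S]/(Km+[S]), each point gives Vmax = v(Km+[S])/[S].
Equating: 12.8(Km+0.649)/0.649 = 35.2(Km+6.35)/6.35.
19.72·Km + 12.8 = 5.543·Km + 35.2, so (19.72 − 5.543)·Km = 35.2 − 12.8.
Km = 22.40/14.18 = 1.58 mM; then Vmax = 12.8(1.58+0.649)/0.649 = 44.0 mM/s.

1.58 mM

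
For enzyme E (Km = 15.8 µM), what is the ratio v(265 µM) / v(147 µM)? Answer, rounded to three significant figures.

Since Vmax cancels, v₂/v₁ = [S]₂(Km+[S]₁) / [S]₁(Km+[S]₂).
= 265×(15.8+147) / (147×(15.8+265)) = 43140/41280 = 1.05.

1.05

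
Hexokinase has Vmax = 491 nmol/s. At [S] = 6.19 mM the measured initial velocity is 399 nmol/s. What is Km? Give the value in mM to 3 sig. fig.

1.43 mM

From v = Vmax[S]/(Km+[S]), Km = [S](Vmax − v)/v.
Km = 6.19 × (491 − 399) / 399 = 569.5/399 = 1.43 mM.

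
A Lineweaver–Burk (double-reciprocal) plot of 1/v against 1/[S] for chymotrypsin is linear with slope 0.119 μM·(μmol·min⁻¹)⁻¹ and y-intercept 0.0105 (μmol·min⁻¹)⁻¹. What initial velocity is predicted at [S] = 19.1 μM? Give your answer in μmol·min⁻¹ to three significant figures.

59.8 μmol·min⁻¹

The y-intercept is 1/Vmax, so Vmax = 1/0.0105 = 95.2 μmol·min⁻¹.
The slope is Km/Vmax, so Km = 0.119 × 95.2 = 11.3 μM.
Then v = 95.2 × 19.1/(11.3 + 19.1) = 59.8 μmol·min⁻¹.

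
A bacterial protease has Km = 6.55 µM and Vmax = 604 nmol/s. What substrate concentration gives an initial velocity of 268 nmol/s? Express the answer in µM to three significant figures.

Rearranging v = Vmax[S]/(Km+[S]) gives [S] = Km·v/(Vmax − v).
[S] = 6.55 × 268 / (604 − 268) = 1755/336.0 = 5.22 µM.

5.22 µM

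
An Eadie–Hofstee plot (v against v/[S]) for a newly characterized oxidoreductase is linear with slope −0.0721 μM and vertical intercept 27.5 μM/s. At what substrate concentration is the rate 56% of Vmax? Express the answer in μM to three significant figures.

The Eadie–Hofstee slope gives Km = 0.0721 μM (slope = −Km).
v/Vmax = [S]/(Km+[S]) = 0.56 ⇒ [S] = Km·0.56/(1−0.56) = 0.0721 × 1.273 = 0.0918 μM.

0.0918 μM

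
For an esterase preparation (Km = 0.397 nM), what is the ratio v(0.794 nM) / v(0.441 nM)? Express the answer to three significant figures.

1.27

The fractional saturations are [S]/(Km+[S]) = 0.441/0.8380 = 0.5263 and 0.794/1.191 = 0.6667.
v₂/v₁ is just their ratio: 0.6667/0.5263 = 1.27.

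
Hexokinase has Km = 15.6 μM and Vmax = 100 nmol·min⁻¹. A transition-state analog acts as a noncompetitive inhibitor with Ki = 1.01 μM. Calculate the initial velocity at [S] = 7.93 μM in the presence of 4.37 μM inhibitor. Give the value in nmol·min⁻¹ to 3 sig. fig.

With α = 1 + [I]/Ki = 1 + 4.37/1.01 = 5.327, the noncompetitive rate law is v = (Vmax/α)·[S] / (Km + [S]).
v = (100/5.327)×7.93 / (15.6 + 7.93) = 148.9/23.53 = 6.33 nmol·min⁻¹.

6.33 nmol·min⁻¹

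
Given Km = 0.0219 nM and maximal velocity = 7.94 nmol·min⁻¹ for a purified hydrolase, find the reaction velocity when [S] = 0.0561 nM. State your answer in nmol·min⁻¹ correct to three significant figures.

5.71 nmol·min⁻¹

[S]/(Km+[S]) = 0.0561/0.07800 = 0.7192, the fractional saturation.
v = 0.7192 × Vmax = 0.7192 × 7.94 = 5.71 nmol·min⁻¹.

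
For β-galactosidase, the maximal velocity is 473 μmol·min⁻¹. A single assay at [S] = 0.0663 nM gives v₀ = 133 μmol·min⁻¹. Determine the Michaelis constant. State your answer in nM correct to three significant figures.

0.169 nM

v/Vmax = 133/473 = 0.2812 = [S]/(Km+[S]).
So Km + [S] = [S]/0.2812 = 0.2358 nM, giving Km = 0.2358 − 0.0663 = 0.169 nM.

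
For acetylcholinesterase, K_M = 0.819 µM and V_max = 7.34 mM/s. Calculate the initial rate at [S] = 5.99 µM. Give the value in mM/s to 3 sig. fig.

6.46 mM/s

v = Vmax·[S]/(Km + [S]) = 7.34 × 5.99 / (0.819 + 5.99)
  = 43.97 / 6.809 = 6.46 mM/s.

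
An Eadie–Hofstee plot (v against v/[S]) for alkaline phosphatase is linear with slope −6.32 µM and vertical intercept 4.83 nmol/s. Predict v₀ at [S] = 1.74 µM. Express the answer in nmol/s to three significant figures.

1.04 nmol/s

In the Eadie–Hofstee form v = Vmax − Km·(v/[S]), the slope is −Km and the intercept is Vmax, so Km = 6.32 µM and Vmax = 4.83 nmol/s.
v = 4.83 × 1.74/(6.32 + 1.74) = 1.04 nmol/s.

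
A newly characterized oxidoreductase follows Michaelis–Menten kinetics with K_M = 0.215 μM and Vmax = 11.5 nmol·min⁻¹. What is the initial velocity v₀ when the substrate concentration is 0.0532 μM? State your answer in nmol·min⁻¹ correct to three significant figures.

v = Vmax·[S]/(Km + [S]) = 11.5 × 0.0532 / (0.215 + 0.0532)
  = 0.6118 / 0.2682 = 2.28 nmol·min⁻¹.

2.28 nmol·min⁻¹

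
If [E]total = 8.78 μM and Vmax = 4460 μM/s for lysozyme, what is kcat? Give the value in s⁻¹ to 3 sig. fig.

kcat = Vmax/[E]total = 4460 μM/s / 8.78 μM = 508 s⁻¹.

508 s⁻¹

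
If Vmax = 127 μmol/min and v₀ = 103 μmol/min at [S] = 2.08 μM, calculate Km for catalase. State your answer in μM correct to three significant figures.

0.485 μM

v/Vmax = 103/127 = 0.8110 = [S]/(Km+[S]).
So Km + [S] = [S]/0.8110 = 2.565 μM, giving Km = 2.565 − 2.08 = 0.485 μM.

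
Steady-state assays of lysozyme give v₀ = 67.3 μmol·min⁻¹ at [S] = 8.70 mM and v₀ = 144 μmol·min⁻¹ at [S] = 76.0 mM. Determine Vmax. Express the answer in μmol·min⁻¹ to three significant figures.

From v = Vmax[S]/(Km+[S]), each point gives Vmax = v(Km+[S])/[S].
Equating: 67.3(Km+8.70)/8.70 = 144(Km+76.0)/76.0.
7.736·Km + 67.3 = 1.895·Km + 144, so (7.736 − 1.895)·Km = 144 − 67.3.
Km = 76.70/5.841 = 13.1 mM; then Vmax = 67.3(13.1+8.70)/8.70 = 169 μmol·min⁻¹.

169 μmol·min⁻¹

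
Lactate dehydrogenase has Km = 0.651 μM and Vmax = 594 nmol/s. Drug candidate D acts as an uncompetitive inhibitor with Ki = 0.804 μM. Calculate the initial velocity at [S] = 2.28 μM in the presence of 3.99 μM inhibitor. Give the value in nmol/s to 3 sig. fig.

α = 1 + [I]/Ki = 1 + 3.99/0.804 = 5.963.
For an uncompetitive inhibitor, both parameters are divided by α, giving Vmax/α and Km/α: Km,app = 0.109 μM, Vmax,app = 99.6 nmol/s.
v = Vmax,app·[S]/(Km,app + [S]) = 99.6 × 2.28/(0.109 + 2.28) = 95.1 nmol/s.

95.1 nmol/s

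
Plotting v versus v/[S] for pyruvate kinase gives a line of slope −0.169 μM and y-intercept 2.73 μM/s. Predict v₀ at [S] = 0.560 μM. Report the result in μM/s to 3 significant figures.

In the Eadie–Hofstee form v = Vmax − Km·(v/[S]), the slope is −Km and the intercept is Vmax, so Km = 0.169 μM and Vmax = 2.73 μM/s.
v = 2.73 × 0.560/(0.169 + 0.560) = 2.10 μM/s.

2.10 μM/s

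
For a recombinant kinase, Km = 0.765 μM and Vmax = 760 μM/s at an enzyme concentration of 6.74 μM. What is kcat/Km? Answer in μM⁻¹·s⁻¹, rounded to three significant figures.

147 μM⁻¹·s⁻¹

kcat = Vmax/[E]total = 760/6.74 = 113 s⁻¹.
kcat/Km = 113/0.765 = 147 μM⁻¹·s⁻¹.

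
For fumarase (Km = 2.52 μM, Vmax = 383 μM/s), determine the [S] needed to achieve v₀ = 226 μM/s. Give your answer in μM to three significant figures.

3.63 μM

The required fractional saturation is v/Vmax = 226/383 = 0.5901.
Then [S]/(Km+[S]) = 0.5901 ⇒ [S] = 2.52 × 0.5901/(1 − 0.5901) = 3.63 μM.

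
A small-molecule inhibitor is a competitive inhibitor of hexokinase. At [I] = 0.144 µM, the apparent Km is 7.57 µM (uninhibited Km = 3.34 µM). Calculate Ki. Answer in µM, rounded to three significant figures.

0.114 µM

Competitive: Km,app = α·Km with α = 1 + [I]/Ki.
α = Km,app/Km = 7.57/3.34 = 2.266.
Ki = [I]/(α − 1) = 0.144/1.266 = 0.114 µM.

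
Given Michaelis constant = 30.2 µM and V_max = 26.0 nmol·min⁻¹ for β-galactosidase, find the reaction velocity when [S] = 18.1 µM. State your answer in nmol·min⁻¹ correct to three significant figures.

v = Vmax·[S]/(Km + [S]) = 26.0 × 18.1 / (30.2 + 18.1)
  = 470.6 / 48.30 = 9.74 nmol·min⁻¹.

9.74 nmol·min⁻¹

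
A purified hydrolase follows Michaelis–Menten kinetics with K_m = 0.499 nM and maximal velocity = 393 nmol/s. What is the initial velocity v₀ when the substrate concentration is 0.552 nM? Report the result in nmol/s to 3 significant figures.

v = Vmax·[S]/(Km + [S]) = 393 × 0.552 / (0.499 + 0.552)
  = 216.9 / 1.051 = 206 nmol/s.

206 nmol/s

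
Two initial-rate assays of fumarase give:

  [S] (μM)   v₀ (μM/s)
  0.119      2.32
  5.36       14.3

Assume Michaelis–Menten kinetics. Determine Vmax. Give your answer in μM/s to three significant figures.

From v = Vmax[S]/(Km+[S]), each point gives Vmax = v(Km+[S])/[S].
Equating: 2.32(Km+0.119)/0.119 = 14.3(Km+5.36)/5.36.
19.50·Km + 2.32 = 2.668·Km + 14.3, so (19.50 − 2.668)·Km = 14.3 − 2.32.
Km = 11.98/16.83 = 0.712 μM; then Vmax = 2.32(0.712+0.119)/0.119 = 16.2 μM/s.

16.2 μM/s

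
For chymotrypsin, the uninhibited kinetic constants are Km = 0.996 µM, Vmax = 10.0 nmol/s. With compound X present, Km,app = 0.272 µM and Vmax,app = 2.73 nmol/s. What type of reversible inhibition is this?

uncompetitive

Both Km and Vmax decrease by the same factor (~3.66-fold) — characteristic of uncompetitive inhibition.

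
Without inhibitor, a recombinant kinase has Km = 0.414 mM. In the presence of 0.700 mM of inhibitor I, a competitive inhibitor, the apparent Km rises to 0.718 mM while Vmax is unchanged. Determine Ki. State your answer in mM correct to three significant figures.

0.953 mM

Competitive: Km,app = α·Km with α = 1 + [I]/Ki.
α = Km,app/Km = 0.718/0.414 = 1.734.
Since α = 1 + [I]/Ki, [I]/Ki = 1.734 − 1 = 0.7343 and Ki = 0.700/0.7343 = 0.953 mM.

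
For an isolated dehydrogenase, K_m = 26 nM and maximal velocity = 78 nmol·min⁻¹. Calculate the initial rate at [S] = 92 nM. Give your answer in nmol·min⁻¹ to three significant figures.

60.8 nmol·min⁻¹

[S]/(Km+[S]) = 92/118.0 = 0.7797, the fractional saturation.
v = 0.7797 × Vmax = 0.7797 × 78 = 60.8 nmol·min⁻¹.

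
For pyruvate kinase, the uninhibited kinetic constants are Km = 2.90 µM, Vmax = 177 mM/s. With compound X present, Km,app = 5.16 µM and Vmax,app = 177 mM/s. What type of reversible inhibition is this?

Km increases (2.90 → 5.16 µM) while Vmax is unchanged — the hallmark of competitive inhibition.

competitive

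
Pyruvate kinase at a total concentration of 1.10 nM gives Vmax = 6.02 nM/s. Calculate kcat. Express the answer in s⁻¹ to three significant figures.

kcat = Vmax/[E]total = 6.02 nM/s / 1.10 nM = 5.47 s⁻¹.

5.47 s⁻¹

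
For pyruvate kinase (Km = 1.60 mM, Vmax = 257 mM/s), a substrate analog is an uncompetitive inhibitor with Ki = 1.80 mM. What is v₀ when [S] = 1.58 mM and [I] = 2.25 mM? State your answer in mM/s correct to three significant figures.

With α = 1 + [I]/Ki = 1 + 2.25/1.80 = 2.250, the uncompetitive rate law is v = (Vmax/α)·[S] / (Km/α + [S]).
v = (257/2.250)×1.58 / (1.60/2.250 + 1.58) = 180.5/2.291 = 78.8 mM/s.

78.8 mM/s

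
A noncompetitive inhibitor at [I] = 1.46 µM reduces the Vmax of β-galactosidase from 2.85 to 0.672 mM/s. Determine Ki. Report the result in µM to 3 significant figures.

0.450 µM

Noncompetitive: Vmax,app = Vmax/α with α = 1 + [I]/Ki.
α = Vmax/Vmax,app = 2.85/0.672 = 4.241.
Since α = 1 + [I]/Ki, [I]/Ki = 4.241 − 1 = 3.241 and Ki = 1.46/3.241 = 0.450 µM.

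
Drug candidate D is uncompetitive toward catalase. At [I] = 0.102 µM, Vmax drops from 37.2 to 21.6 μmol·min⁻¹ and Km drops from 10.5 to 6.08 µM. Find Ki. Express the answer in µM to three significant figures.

0.141 µM

Uncompetitive: Vmax,app = Vmax/α (and Km,app = Km/α) with α = 1 + [I]/Ki.
α = Vmax/Vmax,app = 37.2/21.6 = 1.722.
Since α = 1 + [I]/Ki, [I]/Ki = 1.722 − 1 = 0.7222 and Ki = 0.102/0.7222 = 0.141 µM.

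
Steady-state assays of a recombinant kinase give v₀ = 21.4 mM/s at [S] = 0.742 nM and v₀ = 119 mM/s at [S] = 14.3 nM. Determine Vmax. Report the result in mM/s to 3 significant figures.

159 mM/s

From v = Vmax[S]/(Km+[S]), each point gives Vmax = v(Km+[S])/[S].
Equating: 21.4(Km+0.742)/0.742 = 119(Km+14.3)/14.3.
28.84·Km + 21.4 = 8.322·Km + 119, so (28.84 − 8.322)·Km = 119 − 21.4.
Km = 97.60/20.52 = 4.76 nM; then Vmax = 21.4(4.76+0.742)/0.742 = 159 mM/s.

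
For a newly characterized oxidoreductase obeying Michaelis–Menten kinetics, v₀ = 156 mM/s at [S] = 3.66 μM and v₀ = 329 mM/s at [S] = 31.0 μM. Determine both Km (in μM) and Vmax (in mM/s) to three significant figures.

Km = 5.40 μM; Vmax = 386 mM/s

From v = Vmax[S]/(Km+[S]), each point gives Vmax = v(Km+[S])/[S].
Equating: 156(Km+3.66)/3.66 = 329(Km+31.0)/31.0.
42.62·Km + 156 = 10.61·Km + 329, so (42.62 − 10.61)·Km = 329 − 156.
Km = 173.0/32.01 = 5.40 μM; then Vmax = 156(5.40+3.66)/3.66 = 386 mM/s.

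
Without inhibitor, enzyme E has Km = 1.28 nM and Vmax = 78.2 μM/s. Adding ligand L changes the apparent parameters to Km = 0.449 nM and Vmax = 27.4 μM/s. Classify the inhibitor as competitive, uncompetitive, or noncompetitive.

Both Km and Vmax decrease by the same factor (~2.85-fold) — characteristic of uncompetitive inhibition.

uncompetitive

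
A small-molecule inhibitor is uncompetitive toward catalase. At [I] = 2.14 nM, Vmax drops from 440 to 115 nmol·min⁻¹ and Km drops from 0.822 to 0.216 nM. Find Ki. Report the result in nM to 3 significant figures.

0.757 nM

Uncompetitive: Vmax,app = Vmax/α (and Km,app = Km/α) with α = 1 + [I]/Ki.
α = Vmax/Vmax,app = 440/115 = 3.826.
Ki = [I]/(α − 1) = 2.14/2.826 = 0.757 nM.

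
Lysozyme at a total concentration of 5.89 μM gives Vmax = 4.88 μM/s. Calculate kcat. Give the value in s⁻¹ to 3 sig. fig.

kcat = Vmax/[E]total = 4.88 μM/s / 5.89 μM = 0.829 s⁻¹.

0.829 s⁻¹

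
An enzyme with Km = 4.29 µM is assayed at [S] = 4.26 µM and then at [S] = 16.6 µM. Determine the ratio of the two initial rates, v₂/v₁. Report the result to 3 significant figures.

Since Vmax cancels, v₂/v₁ = [S]₂(Km+[S]₁) / [S]₁(Km+[S]₂).
= 16.6×(4.29+4.26) / (4.26×(4.29+16.6)) = 141.9/88.99 = 1.59.

1.59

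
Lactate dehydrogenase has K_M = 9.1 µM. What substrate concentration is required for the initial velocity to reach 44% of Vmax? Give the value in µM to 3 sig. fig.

v/Vmax = [S]/(Km+[S]) = 0.44, so [S] = Km·0.44/(1 − 0.44) = 9.1 × 0.7857.
[S] = 7.15 µM.

7.15 µM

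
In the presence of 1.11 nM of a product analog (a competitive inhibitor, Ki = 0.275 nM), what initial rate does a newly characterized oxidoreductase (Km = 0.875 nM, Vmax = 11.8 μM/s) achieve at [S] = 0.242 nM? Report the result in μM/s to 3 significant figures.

With α = 1 + [I]/Ki = 1 + 1.11/0.275 = 5.036, the competitive rate law is v = Vmax[S] / (αKm + [S]).
v = 11.8×0.242 / (5.036×0.875 + 0.242) = 2.856/4.649 = 0.614 μM/s.

0.614 μM/s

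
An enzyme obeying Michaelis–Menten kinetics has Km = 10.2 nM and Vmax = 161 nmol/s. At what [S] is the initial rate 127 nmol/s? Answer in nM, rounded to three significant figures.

The required fractional saturation is v/Vmax = 127/161 = 0.7888.
Then [S]/(Km+[S]) = 0.7888 ⇒ [S] = 10.2 × 0.7888/(1 − 0.7888) = 38.1 nM.

38.1 nM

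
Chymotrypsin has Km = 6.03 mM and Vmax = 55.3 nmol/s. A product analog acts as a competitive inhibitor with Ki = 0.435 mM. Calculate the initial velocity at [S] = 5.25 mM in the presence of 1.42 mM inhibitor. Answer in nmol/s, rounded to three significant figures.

9.38 nmol/s

With α = 1 + [I]/Ki = 1 + 1.42/0.435 = 4.264, the competitive rate law is v = Vmax[S] / (αKm + [S]).
v = 55.3×5.25 / (4.264×6.03 + 5.25) = 290.3/30.96 = 9.38 nmol/s.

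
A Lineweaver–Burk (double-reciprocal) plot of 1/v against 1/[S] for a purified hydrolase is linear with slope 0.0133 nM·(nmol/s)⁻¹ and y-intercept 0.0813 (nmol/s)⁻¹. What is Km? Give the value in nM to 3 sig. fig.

y-intercept = 1/Vmax ⇒ Vmax = 12.3 nmol/s; slope = Km/Vmax ⇒ Km = slope × Vmax.
Km = 0.0133 × 12.3 = 0.164 nM.

0.164 nM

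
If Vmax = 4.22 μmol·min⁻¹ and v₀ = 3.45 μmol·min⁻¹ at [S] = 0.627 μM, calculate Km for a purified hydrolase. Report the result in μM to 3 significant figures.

0.140 μM

v/Vmax = 3.45/4.22 = 0.8175 = [S]/(Km+[S]).
So Km + [S] = [S]/0.8175 = 0.7669 μM, giving Km = 0.7669 − 0.627 = 0.140 μM.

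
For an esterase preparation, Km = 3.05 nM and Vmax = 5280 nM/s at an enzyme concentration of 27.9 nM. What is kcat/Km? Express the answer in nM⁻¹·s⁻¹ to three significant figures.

kcat = Vmax/[E]total = 5280/27.9 = 189 s⁻¹.
kcat/Km = 189/3.05 = 62.0 nM⁻¹·s⁻¹.

62.0 nM⁻¹·s⁻¹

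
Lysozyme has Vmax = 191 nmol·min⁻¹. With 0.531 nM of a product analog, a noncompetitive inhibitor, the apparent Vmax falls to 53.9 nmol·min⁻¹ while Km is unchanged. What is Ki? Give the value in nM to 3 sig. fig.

Noncompetitive: Vmax,app = Vmax/α with α = 1 + [I]/Ki.
α = Vmax/Vmax,app = 191/53.9 = 3.544.
Ki = [I]/(α − 1) = 0.531/2.544 = 0.209 nM.

0.209 nM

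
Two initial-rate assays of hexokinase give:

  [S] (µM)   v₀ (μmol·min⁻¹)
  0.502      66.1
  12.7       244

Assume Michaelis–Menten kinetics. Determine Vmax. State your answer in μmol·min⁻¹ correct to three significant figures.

From v = Vmax[S]/(Km+[S]), each point gives Vmax = v(Km+[S])/[S].
Equating: 66.1(Km+0.502)/0.502 = 244(Km+12.7)/12.7.
131.7·Km + 66.1 = 19.21·Km + 244, so (131.7 − 19.21)·Km = 244 − 66.1.
Km = 177.9/112.5 = 1.58 µM; then Vmax = 66.1(1.58+0.502)/0.502 = 274 μmol·min⁻¹.

274 μmol·min⁻¹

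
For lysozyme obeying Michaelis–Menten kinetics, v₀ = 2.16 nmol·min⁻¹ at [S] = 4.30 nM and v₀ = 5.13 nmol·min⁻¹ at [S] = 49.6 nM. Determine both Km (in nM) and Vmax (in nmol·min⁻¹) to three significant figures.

In reciprocal form, 1/v = (Km/Vmax)·(1/[S]) + 1/Vmax. The two points give (1/[S], 1/v) = (0.2326, 0.4630) and (0.02016, 0.1949).
Slope = (0.4630 − 0.1949)/(0.2326 − 0.02016) = 1.262; intercept = 0.4630 − 1.262×0.2326 = 0.1695.
Vmax = 1/intercept = 5.90 nmol·min⁻¹; Km = slope × Vmax = 1.262 × 5.90 = 7.45 nM.

Km = 7.45 nM; Vmax = 5.90 nmol·min⁻¹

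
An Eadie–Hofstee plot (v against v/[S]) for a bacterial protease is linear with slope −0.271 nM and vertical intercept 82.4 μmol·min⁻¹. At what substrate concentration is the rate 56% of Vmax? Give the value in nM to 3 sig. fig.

The Eadie–Hofstee slope gives Km = 0.271 nM (slope = −Km).
v/Vmax = [S]/(Km+[S]) = 0.56 ⇒ [S] = Km·0.56/(1−0.56) = 0.271 × 1.273 = 0.345 nM.

0.345 nM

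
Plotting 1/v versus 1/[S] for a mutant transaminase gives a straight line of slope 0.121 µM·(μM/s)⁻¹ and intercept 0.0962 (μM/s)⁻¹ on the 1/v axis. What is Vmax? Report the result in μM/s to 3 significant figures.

The y-intercept of a Lineweaver–Burk plot equals 1/Vmax, so Vmax = 1/0.0962 = 10.4 μM/s.

10.4 μM/s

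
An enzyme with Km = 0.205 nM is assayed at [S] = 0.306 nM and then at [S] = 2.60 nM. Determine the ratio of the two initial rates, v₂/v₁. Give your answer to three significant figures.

Since Vmax cancels, v₂/v₁ = [S]₂(Km+[S]₁) / [S]₁(Km+[S]₂).
= 2.60×(0.205+0.306) / (0.306×(0.205+2.60)) = 1.329/0.8583 = 1.55.

1.55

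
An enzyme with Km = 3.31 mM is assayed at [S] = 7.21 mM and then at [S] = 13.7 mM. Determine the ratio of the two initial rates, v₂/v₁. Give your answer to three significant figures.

1.18

The fractional saturations are [S]/(Km+[S]) = 7.21/10.52 = 0.6854 and 13.7/17.01 = 0.8054.
v₂/v₁ is just their ratio: 0.8054/0.6854 = 1.18.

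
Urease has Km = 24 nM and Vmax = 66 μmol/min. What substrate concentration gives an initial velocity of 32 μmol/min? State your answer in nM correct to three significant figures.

Rearranging v = Vmax[S]/(Km+[S]) gives [S] = Km·v/(Vmax − v).
[S] = 24 × 32 / (66 − 32) = 768.0/34.00 = 22.6 nM.

22.6 nM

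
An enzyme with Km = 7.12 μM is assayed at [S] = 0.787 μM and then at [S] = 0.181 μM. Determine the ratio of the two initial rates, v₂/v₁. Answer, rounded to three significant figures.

Since Vmax cancels, v₂/v₁ = [S]₂(Km+[S]₁) / [S]₁(Km+[S]₂).
= 0.181×(7.12+0.787) / (0.787×(7.12+0.181)) = 1.431/5.746 = 0.249.

0.249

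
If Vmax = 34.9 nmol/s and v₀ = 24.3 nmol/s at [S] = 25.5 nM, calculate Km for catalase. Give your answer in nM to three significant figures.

From v = Vmax[S]/(Km+[S]), Km = [S](Vmax − v)/v.
Km = 25.5 × (34.9 − 24.3) / 24.3 = 270.3/24.3 = 11.1 nM.

11.1 nM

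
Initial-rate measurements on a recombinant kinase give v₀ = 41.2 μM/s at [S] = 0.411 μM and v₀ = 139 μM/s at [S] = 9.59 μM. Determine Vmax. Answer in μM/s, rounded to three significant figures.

From v = Vmax[S]/(Km+[S]), each point gives Vmax = v(Km+[S])/[S].
Equating: 41.2(Km+0.411)/0.411 = 139(Km+9.59)/9.59.
100.2·Km + 41.2 = 14.49·Km + 139, so (100.2 − 14.49)·Km = 139 − 41.2.
Km = 97.80/85.75 = 1.14 μM; then Vmax = 41.2(1.14+0.411)/0.411 = 156 μM/s.

156 μM/s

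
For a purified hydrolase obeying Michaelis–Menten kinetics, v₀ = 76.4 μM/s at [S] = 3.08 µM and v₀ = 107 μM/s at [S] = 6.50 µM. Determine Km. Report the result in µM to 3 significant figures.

3.67 µM

In reciprocal form, 1/v = (Km/Vmax)·(1/[S]) + 1/Vmax. The two points give (1/[S], 1/v) = (0.3247, 0.01309) and (0.1538, 0.009346).
Slope = (0.01309 − 0.009346)/(0.3247 − 0.1538) = 0.02191; intercept = 0.01309 − 0.02191×0.3247 = 0.005975.
Vmax = 1/intercept = 167 μM/s; Km = slope × Vmax = 0.02191 × 167 = 3.67 µM.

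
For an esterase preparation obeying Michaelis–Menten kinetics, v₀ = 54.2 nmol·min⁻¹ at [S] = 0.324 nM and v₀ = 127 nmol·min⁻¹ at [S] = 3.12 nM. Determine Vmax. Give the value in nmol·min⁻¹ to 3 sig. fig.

From v = Vmax[S]/(Km+[S]), each point gives Vmax = v(Km+[S])/[S].
Equating: 54.2(Km+0.324)/0.324 = 127(Km+3.12)/3.12.
167.3·Km + 54.2 = 40.71·Km + 127, so (167.3 − 40.71)·Km = 127 − 54.2.
Km = 72.80/126.6 = 0.575 nM; then Vmax = 54.2(0.575+0.324)/0.324 = 150 nmol·min⁻¹.

150 nmol·min⁻¹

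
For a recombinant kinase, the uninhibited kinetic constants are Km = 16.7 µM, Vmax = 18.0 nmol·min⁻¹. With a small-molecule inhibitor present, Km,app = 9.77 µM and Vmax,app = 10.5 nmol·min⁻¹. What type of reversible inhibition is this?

Both Km and Vmax decrease by the same factor (~1.71-fold) — characteristic of uncompetitive inhibition.

uncompetitive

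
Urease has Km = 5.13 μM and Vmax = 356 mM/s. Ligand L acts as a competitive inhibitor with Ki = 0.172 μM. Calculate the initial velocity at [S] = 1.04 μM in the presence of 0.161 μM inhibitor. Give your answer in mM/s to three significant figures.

α = 1 + [I]/Ki = 1 + 0.161/0.172 = 1.936.
For a competitive inhibitor, Vmax is unchanged and the apparent Km becomes α·Km: Km,app = 9.93 μM, Vmax,app = 356 mM/s.
v = Vmax,app·[S]/(Km,app + [S]) = 356 × 1.04/(9.93 + 1.04) = 33.7 mM/s.

33.7 mM/s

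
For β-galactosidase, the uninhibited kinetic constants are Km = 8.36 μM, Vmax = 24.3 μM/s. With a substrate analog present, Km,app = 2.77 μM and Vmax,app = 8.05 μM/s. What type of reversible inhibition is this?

uncompetitive

Both Km and Vmax decrease by the same factor (~3.02-fold) — characteristic of uncompetitive inhibition.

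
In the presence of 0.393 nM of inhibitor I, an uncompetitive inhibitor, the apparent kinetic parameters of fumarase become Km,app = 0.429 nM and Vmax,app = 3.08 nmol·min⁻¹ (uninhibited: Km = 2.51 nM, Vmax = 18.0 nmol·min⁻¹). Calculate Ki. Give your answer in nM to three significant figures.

0.0811 nM

Uncompetitive: Vmax,app = Vmax/α (and Km,app = Km/α) with α = 1 + [I]/Ki.
α = Vmax/Vmax,app = 18.0/3.08 = 5.844.
Ki = [I]/(α − 1) = 0.393/4.844 = 0.0811 nM.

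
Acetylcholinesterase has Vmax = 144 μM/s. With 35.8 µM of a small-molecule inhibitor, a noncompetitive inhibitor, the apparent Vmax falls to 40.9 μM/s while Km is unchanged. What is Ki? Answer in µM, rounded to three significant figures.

14.2 µM

Noncompetitive: Vmax,app = Vmax/α with α = 1 + [I]/Ki.
α = Vmax/Vmax,app = 144/40.9 = 3.521.
Ki = [I]/(α − 1) = 35.8/2.521 = 14.2 µM.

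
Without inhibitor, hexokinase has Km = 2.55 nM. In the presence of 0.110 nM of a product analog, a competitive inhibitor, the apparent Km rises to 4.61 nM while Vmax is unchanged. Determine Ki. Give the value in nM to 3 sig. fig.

Competitive: Km,app = α·Km with α = 1 + [I]/Ki.
α = Km,app/Km = 4.61/2.55 = 1.808.
Ki = [I]/(α − 1) = 0.110/0.8078 = 0.136 nM.

0.136 nM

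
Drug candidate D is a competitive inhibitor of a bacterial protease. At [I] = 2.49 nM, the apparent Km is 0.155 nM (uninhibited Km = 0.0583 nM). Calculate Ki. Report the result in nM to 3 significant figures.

1.50 nM

Competitive: Km,app = α·Km with α = 1 + [I]/Ki.
α = Km,app/Km = 0.155/0.0583 = 2.659.
Since α = 1 + [I]/Ki, [I]/Ki = 2.659 − 1 = 1.659 and Ki = 2.49/1.659 = 1.50 nM.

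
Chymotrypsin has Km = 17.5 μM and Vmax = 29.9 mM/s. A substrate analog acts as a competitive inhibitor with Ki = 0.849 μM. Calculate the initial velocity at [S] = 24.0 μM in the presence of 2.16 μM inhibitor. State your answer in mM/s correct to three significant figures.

8.34 mM/s

With α = 1 + [I]/Ki = 1 + 2.16/0.849 = 3.544, the competitive rate law is v = Vmax[S] / (αKm + [S]).
v = 29.9×24.0 / (3.544×17.5 + 24.0) = 717.6/86.02 = 8.34 mM/s.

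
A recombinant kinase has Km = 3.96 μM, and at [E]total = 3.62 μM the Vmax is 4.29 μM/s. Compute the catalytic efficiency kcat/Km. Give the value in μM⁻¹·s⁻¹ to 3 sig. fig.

0.299 μM⁻¹·s⁻¹

kcat = Vmax/[E]total = 4.29/3.62 = 1.19 s⁻¹.
kcat/Km = 1.19/3.96 = 0.299 μM⁻¹·s⁻¹.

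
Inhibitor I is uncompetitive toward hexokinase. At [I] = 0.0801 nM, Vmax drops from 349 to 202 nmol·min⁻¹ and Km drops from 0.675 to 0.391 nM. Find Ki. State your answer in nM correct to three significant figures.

Uncompetitive: Vmax,app = Vmax/α (and Km,app = Km/α) with α = 1 + [I]/Ki.
α = Vmax/Vmax,app = 349/202 = 1.728.
Ki = [I]/(α − 1) = 0.0801/0.7277 = 0.110 nM.

0.110 nM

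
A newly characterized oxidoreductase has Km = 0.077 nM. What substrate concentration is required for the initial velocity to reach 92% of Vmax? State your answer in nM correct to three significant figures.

v/Vmax = [S]/(Km+[S]) = 0.92, so [S] = Km·0.92/(1 − 0.92) = 0.077 × 11.50.
[S] = 0.886 nM.

0.886 nM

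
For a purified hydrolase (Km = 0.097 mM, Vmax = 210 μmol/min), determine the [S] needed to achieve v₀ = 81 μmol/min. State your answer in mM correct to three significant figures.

The required fractional saturation is v/Vmax = 81/210 = 0.3857.
Then [S]/(Km+[S]) = 0.3857 ⇒ [S] = 0.097 × 0.3857/(1 − 0.3857) = 0.0609 mM.

0.0609 mM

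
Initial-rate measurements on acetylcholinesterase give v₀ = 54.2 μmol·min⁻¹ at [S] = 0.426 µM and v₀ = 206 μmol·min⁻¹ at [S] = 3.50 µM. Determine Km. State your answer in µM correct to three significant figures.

In reciprocal form, 1/v = (Km/Vmax)·(1/[S]) + 1/Vmax. The two points give (1/[S], 1/v) = (2.347, 0.01845) and (0.2857, 0.004854).
Slope = (0.01845 − 0.004854)/(2.347 − 0.2857) = 0.006594; intercept = 0.01845 − 0.006594×2.347 = 0.002970.
Vmax = 1/intercept = 337 μmol·min⁻¹; Km = slope × Vmax = 0.006594 × 337 = 2.22 µM.

2.22 µM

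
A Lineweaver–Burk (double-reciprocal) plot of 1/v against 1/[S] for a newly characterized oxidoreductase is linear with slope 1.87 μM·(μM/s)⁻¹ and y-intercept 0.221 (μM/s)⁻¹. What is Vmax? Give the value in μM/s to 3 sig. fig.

4.52 μM/s

The y-intercept of a Lineweaver–Burk plot equals 1/Vmax, so Vmax = 1/0.221 = 4.52 μM/s.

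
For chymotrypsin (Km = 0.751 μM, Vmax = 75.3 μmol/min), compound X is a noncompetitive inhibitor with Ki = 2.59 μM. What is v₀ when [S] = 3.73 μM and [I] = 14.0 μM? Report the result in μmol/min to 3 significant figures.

9.79 μmol/min

With α = 1 + [I]/Ki = 1 + 14.0/2.59 = 6.405, the noncompetitive rate law is v = (Vmax/α)·[S] / (Km + [S]).
v = (75.3/6.405)×3.73 / (0.751 + 3.73) = 43.85/4.481 = 9.79 μmol/min.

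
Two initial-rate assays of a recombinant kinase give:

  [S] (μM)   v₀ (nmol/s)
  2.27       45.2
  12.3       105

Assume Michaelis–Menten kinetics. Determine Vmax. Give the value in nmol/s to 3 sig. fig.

150 nmol/s

From v = Vmax[S]/(Km+[S]), each point gives Vmax = v(Km+[S])/[S].
Equating: 45.2(Km+2.27)/2.27 = 105(Km+12.3)/12.3.
19.91·Km + 45.2 = 8.537·Km + 105, so (19.91 − 8.537)·Km = 105 − 45.2.
Km = 59.80/11.38 = 5.26 μM; then Vmax = 45.2(5.26+2.27)/2.27 = 150 nmol/s.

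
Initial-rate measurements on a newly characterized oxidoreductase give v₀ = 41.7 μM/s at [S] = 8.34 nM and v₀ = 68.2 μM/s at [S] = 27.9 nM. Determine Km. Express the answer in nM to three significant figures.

From v = Vmax[S]/(Km+[S]), each point gives Vmax = v(Km+[S])/[S].
Equating: 41.7(Km+8.34)/8.34 = 68.2(Km+27.9)/27.9.
5.000·Km + 41.7 = 2.444·Km + 68.2, so (5.000 − 2.444)·Km = 68.2 − 41.7.
Km = 26.50/2.556 = 10.4 nM; then Vmax = 41.7(10.4+8.34)/8.34 = 93.5 μM/s.

10.4 nM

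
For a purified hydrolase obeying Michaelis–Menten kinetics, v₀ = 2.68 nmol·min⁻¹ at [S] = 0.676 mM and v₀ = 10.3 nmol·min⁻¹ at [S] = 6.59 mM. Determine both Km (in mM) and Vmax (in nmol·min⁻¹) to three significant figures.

From v = Vmax[S]/(Km+[S]), each point gives Vmax = v(Km+[S])/[S].
Equating: 2.68(Km+0.676)/0.676 = 10.3(Km+6.59)/6.59.
3.964·Km + 2.68 = 1.563·Km + 10.3, so (3.964 − 1.563)·Km = 10.3 − 2.68.
Km = 7.620/2.402 = 3.17 mM; then Vmax = 2.68(3.17+0.676)/0.676 = 15.3 nmol·min⁻¹.

Km = 3.17 mM; Vmax = 15.3 nmol·min⁻¹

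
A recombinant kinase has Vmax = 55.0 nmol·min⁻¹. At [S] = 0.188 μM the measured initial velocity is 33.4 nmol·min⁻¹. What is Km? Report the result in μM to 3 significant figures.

From v = Vmax[S]/(Km+[S]), Km = [S](Vmax − v)/v.
Km = 0.188 × (55.0 − 33.4) / 33.4 = 4.061/33.4 = 0.122 μM.

0.122 μM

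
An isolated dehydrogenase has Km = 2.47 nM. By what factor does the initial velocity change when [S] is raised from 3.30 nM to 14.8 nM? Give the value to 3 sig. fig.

The fractional saturations are [S]/(Km+[S]) = 3.30/5.770 = 0.5719 and 14.8/17.27 = 0.8570.
v₂/v₁ is just their ratio: 0.8570/0.5719 = 1.50.

1.50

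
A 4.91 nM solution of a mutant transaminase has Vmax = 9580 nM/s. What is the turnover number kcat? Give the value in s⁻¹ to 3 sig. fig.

1950 s⁻¹

kcat = Vmax/[E]total = 9580 nM/s / 4.91 nM = 1950 s⁻¹.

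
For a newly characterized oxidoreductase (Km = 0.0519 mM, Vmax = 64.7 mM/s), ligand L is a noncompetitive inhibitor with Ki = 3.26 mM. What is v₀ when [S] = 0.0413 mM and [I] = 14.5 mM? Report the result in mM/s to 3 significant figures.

With α = 1 + [I]/Ki = 1 + 14.5/3.26 = 5.448, the noncompetitive rate law is v = (Vmax/α)·[S] / (Km + [S]).
v = (64.7/5.448)×0.0413 / (0.0519 + 0.0413) = 0.4905/0.09320 = 5.26 mM/s.

5.26 mM/s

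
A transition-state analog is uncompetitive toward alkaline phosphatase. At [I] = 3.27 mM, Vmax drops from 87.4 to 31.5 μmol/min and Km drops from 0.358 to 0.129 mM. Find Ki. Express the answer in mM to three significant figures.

1.84 mM

Uncompetitive: Vmax,app = Vmax/α (and Km,app = Km/α) with α = 1 + [I]/Ki.
α = Vmax/Vmax,app = 87.4/31.5 = 2.775.
Since α = 1 + [I]/Ki, [I]/Ki = 2.775 − 1 = 1.775 and Ki = 3.27/1.775 = 1.84 mM.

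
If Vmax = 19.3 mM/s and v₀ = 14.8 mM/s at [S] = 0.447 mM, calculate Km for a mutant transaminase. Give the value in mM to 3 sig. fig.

0.136 mM

From v = Vmax[S]/(Km+[S]), Km = [S](Vmax − v)/v.
Km = 0.447 × (19.3 − 14.8) / 14.8 = 2.011/14.8 = 0.136 mM.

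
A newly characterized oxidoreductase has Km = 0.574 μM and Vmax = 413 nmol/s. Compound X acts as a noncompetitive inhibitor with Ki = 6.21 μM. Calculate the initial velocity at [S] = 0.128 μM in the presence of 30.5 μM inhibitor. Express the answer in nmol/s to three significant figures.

With α = 1 + [I]/Ki = 1 + 30.5/6.21 = 5.911, the noncompetitive rate law is v = (Vmax/α)·[S] / (Km + [S]).
v = (413/5.911)×0.128 / (0.574 + 0.128) = 8.943/0.7020 = 12.7 nmol/s.

12.7 nmol/s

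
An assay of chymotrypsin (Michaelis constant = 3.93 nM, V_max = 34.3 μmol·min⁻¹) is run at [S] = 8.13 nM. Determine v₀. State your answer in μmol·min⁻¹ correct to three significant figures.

23.1 μmol·min⁻¹

[S]/(Km+[S]) = 8.13/12.06 = 0.6741, the fractional saturation.
v = 0.6741 × Vmax = 0.6741 × 34.3 = 23.1 μmol·min⁻¹.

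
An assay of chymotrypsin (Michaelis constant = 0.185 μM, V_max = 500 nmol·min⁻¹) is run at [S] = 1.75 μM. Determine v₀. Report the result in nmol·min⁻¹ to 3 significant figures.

[S]/(Km+[S]) = 1.75/1.935 = 0.9044, the fractional saturation.
v = 0.9044 × Vmax = 0.9044 × 500 = 452 nmol·min⁻¹.

452 nmol·min⁻¹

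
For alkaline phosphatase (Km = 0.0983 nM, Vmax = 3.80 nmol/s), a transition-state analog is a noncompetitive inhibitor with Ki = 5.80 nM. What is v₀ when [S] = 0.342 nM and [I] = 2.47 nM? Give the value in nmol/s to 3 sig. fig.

With α = 1 + [I]/Ki = 1 + 2.47/5.80 = 1.426, the noncompetitive rate law is v = (Vmax/α)·[S] / (Km + [S]).
v = (3.80/1.426)×0.342 / (0.0983 + 0.342) = 0.9114/0.4403 = 2.07 nmol/s.

2.07 nmol/s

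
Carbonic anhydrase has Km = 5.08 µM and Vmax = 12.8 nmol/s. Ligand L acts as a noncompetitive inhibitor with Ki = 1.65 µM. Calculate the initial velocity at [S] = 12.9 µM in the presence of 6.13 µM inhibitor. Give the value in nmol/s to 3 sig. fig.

α = 1 + [I]/Ki = 1 + 6.13/1.65 = 4.715.
For a noncompetitive inhibitor, Vmax is reduced to Vmax/α while Km is unchanged: Km,app = 5.08 µM, Vmax,app = 2.71 nmol/s.
v = Vmax,app·[S]/(Km,app + [S]) = 2.71 × 12.9/(5.08 + 12.9) = 1.95 nmol/s.

1.95 nmol/s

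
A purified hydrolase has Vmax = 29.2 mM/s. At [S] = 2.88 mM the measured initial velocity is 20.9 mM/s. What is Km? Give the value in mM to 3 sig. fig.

1.14 mM

From v = Vmax[S]/(Km+[S]), Km = [S](Vmax − v)/v.
Km = 2.88 × (29.2 − 20.9) / 20.9 = 23.90/20.9 = 1.14 mM.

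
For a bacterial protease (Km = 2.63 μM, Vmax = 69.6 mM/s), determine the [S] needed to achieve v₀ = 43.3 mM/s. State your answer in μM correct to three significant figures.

4.33 μM

The required fractional saturation is v/Vmax = 43.3/69.6 = 0.6221.
Then [S]/(Km+[S]) = 0.6221 ⇒ [S] = 2.63 × 0.6221/(1 − 0.6221) = 4.33 μM.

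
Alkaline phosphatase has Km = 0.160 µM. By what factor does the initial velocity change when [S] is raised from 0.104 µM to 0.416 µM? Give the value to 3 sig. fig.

1.83

Since Vmax cancels, v₂/v₁ = [S]₂(Km+[S]₁) / [S]₁(Km+[S]₂).
= 0.416×(0.160+0.104) / (0.104×(0.160+0.416)) = 0.1098/0.05990 = 1.83.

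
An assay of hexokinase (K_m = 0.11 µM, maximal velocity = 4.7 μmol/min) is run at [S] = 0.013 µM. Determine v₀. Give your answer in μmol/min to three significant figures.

0.497 μmol/min

v = Vmax·[S]/(Km + [S]) = 4.7 × 0.013 / (0.11 + 0.013)
  = 0.06110 / 0.1230 = 0.497 μmol/min.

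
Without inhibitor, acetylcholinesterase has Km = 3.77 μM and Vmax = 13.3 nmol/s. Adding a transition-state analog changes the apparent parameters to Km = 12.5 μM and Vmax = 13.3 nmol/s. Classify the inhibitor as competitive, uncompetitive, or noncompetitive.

Km increases (3.77 → 12.5 μM) while Vmax is unchanged — the hallmark of competitive inhibition.

competitive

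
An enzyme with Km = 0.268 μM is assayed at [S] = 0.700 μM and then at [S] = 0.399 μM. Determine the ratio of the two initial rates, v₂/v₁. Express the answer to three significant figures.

The fractional saturations are [S]/(Km+[S]) = 0.700/0.9680 = 0.7231 and 0.399/0.6670 = 0.5982.
v₂/v₁ is just their ratio: 0.5982/0.7231 = 0.827.

0.827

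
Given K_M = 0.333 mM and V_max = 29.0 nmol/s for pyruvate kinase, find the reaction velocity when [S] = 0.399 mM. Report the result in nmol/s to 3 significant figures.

15.8 nmol/s

v = Vmax·[S]/(Km + [S]) = 29.0 × 0.399 / (0.333 + 0.399)
  = 11.57 / 0.7320 = 15.8 nmol/s.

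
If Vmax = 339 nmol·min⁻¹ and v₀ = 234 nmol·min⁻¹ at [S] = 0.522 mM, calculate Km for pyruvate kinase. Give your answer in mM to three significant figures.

From v = Vmax[S]/(Km+[S]), Km = [S](Vmax − v)/v.
Km = 0.522 × (339 − 234) / 234 = 54.81/234 = 0.234 mM.

0.234 mM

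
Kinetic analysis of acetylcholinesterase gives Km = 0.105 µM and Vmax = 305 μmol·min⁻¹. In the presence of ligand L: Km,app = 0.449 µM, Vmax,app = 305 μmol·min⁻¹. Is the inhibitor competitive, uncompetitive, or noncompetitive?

Km increases (0.105 → 0.449 µM) while Vmax is unchanged — the hallmark of competitive inhibition.

competitive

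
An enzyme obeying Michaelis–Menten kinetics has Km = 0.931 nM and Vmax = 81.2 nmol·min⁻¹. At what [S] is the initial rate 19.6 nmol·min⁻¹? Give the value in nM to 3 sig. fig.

0.296 nM

The required fractional saturation is v/Vmax = 19.6/81.2 = 0.2414.
Then [S]/(Km+[S]) = 0.2414 ⇒ [S] = 0.931 × 0.2414/(1 − 0.2414) = 0.296 nM.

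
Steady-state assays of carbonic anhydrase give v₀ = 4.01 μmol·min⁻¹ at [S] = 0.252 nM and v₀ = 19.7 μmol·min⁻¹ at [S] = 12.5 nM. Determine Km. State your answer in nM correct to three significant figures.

From v = Vmax[S]/(Km+[S]), each point gives Vmax = v(Km+[S])/[S].
Equating: 4.01(Km+0.252)/0.252 = 19.7(Km+12.5)/12.5.
15.91·Km + 4.01 = 1.576·Km + 19.7, so (15.91 − 1.576)·Km = 19.7 − 4.01.
Km = 15.69/14.34 = 1.09 nM; then Vmax = 4.01(1.09+0.252)/0.252 = 21.4 μmol·min⁻¹.

1.09 nM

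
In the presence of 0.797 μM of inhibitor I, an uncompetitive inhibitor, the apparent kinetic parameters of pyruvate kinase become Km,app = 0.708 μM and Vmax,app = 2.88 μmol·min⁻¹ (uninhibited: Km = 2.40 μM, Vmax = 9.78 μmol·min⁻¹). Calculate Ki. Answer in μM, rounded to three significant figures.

Uncompetitive: Vmax,app = Vmax/α (and Km,app = Km/α) with α = 1 + [I]/Ki.
α = Vmax/Vmax,app = 9.78/2.88 = 3.396.
Ki = [I]/(α − 1) = 0.797/2.396 = 0.333 μM.

0.333 μM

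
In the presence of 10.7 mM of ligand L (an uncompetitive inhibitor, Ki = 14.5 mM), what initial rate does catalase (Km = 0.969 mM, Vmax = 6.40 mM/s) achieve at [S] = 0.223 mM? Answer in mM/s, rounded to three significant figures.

1.05 mM/s

With α = 1 + [I]/Ki = 1 + 10.7/14.5 = 1.738, the uncompetitive rate law is v = (Vmax/α)·[S] / (Km/α + [S]).
v = (6.40/1.738)×0.223 / (0.969/1.738 + 0.223) = 0.8212/0.7806 = 1.05 mM/s.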